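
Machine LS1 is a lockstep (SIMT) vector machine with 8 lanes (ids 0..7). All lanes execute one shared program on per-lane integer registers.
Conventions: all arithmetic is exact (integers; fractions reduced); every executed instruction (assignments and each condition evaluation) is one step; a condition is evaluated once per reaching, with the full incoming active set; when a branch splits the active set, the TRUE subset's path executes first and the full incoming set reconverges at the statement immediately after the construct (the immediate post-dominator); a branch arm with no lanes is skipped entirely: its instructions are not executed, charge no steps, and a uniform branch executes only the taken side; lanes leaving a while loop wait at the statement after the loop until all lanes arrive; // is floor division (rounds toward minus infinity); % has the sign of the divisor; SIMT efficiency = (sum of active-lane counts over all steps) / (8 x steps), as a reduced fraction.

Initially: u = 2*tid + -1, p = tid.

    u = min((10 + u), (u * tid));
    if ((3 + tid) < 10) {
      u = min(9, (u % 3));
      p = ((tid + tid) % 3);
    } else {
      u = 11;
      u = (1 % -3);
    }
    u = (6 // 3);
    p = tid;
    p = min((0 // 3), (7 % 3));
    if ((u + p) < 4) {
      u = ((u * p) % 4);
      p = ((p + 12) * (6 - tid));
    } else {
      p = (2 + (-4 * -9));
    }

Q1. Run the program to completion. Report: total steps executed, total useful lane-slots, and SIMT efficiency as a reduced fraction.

Answer: 12 steps, 80 useful, 5/6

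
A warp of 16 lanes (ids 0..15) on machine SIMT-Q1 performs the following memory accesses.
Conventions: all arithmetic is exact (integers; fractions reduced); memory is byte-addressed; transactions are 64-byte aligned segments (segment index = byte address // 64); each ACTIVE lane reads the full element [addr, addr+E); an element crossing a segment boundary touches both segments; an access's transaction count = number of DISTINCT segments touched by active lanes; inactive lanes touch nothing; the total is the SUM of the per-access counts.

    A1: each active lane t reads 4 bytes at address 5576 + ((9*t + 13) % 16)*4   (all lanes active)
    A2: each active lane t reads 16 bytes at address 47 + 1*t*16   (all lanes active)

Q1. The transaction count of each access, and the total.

A1: 2 transactions
A2: 5 transactions

Answer: 2,5; total 7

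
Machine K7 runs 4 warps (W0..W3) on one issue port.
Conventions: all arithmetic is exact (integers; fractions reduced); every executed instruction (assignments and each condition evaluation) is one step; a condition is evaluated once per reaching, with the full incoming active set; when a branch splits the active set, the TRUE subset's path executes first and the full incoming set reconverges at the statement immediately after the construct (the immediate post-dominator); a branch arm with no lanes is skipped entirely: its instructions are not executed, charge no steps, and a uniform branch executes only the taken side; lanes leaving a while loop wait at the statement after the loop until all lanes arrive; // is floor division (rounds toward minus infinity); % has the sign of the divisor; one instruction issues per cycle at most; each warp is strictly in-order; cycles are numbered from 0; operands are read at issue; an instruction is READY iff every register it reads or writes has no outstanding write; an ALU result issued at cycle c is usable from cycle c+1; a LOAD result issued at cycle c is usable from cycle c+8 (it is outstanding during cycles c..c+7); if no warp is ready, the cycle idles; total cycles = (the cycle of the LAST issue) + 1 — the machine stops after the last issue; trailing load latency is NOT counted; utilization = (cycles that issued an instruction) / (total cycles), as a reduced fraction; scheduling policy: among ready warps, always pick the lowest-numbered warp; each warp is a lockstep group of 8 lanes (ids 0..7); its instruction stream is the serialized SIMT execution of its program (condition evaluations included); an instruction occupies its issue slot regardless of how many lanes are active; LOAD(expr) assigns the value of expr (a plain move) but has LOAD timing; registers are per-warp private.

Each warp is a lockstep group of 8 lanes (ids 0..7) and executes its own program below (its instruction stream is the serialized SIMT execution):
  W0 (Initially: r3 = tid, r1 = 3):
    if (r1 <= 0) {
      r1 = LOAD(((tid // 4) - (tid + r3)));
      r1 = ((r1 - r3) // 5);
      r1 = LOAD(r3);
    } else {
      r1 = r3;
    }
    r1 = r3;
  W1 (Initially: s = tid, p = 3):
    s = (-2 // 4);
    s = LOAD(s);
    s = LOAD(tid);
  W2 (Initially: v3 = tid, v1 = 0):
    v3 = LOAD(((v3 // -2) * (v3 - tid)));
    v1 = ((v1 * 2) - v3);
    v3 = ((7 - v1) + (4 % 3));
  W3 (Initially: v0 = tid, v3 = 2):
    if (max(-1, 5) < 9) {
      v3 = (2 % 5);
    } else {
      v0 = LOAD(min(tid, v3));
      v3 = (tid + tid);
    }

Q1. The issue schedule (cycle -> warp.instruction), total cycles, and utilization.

cycle 0: W0.I0
cycle 1: W0.I1
cycle 2: W0.I2
cycle 3: W1.I0
cycle 4: W1.I1
cycle 5: W2.I0
cycle 6: W3.I0
cycle 7: W3.I1
cycle 8: idle
cycle 9: idle
cycle 10: idle
cycle 11: idle
cycle 12: W1.I2
cycle 13: W2.I1
cycle 14: W2.I2

Answer: 15 cycles, utilization 11/15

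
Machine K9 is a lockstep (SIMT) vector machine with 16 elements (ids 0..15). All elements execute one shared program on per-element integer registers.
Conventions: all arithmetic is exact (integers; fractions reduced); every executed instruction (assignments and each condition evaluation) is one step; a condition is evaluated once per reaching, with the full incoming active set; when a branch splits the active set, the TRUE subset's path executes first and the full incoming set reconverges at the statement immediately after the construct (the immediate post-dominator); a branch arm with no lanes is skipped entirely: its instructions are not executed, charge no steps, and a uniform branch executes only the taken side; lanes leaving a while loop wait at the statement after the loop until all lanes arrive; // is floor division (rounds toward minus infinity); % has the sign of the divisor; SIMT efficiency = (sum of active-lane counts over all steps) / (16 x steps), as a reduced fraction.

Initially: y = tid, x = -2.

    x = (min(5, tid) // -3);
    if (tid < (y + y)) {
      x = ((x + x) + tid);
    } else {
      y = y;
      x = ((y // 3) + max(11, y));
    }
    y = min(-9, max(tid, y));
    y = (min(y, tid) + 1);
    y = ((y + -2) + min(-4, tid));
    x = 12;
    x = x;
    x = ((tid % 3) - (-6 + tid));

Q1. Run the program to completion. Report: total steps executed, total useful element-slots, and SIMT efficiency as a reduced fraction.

Answer: 11 steps, 145 useful, 145/176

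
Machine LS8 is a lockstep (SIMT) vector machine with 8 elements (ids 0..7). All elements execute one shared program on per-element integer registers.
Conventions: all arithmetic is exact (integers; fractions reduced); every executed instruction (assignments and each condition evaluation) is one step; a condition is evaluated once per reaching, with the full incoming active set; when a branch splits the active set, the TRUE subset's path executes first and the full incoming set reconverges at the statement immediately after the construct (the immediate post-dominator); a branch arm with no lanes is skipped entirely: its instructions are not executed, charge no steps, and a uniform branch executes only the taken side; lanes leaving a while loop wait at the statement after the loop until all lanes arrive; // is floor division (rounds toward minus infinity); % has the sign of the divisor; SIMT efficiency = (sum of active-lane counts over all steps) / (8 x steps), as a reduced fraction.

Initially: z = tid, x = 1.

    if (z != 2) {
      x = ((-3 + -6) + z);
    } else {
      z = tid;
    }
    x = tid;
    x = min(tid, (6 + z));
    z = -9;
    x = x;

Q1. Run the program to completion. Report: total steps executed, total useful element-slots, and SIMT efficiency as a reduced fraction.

Answer: 7 steps, 48 useful, 6/7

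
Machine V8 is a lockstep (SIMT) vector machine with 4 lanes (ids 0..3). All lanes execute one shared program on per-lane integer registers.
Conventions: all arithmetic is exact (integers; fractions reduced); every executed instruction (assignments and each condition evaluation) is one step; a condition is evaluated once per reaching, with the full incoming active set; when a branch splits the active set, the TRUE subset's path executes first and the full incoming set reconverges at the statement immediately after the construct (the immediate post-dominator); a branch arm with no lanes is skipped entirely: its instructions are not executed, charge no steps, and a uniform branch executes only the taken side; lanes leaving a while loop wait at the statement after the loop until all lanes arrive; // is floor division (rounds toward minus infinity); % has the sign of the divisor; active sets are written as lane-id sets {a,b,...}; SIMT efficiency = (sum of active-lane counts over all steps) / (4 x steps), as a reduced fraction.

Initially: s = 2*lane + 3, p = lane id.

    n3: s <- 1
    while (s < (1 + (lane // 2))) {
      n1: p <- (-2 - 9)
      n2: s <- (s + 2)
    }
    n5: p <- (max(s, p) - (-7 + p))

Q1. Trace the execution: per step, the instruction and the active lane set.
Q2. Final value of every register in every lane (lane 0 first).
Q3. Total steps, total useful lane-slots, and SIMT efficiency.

step 0: s <- 1                       {0,1,2,3}
step 1: eval (s < (1 + (lane // 2))) {0,1,2,3}
step 2: p <- (-2 - 9)                {2,3}
step 3: s <- (s + 2)                 {2,3}
step 4: eval (s < (1 + (lane // 2))) {2,3}
step 5: p <- (max(s, p) - (-7 + p))  {0,1,2,3}

Answer: 6 steps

s: 1,1,3,3
p: 8,7,21,21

steps = 6; useful = 18; efficiency = 18/24 = 3/4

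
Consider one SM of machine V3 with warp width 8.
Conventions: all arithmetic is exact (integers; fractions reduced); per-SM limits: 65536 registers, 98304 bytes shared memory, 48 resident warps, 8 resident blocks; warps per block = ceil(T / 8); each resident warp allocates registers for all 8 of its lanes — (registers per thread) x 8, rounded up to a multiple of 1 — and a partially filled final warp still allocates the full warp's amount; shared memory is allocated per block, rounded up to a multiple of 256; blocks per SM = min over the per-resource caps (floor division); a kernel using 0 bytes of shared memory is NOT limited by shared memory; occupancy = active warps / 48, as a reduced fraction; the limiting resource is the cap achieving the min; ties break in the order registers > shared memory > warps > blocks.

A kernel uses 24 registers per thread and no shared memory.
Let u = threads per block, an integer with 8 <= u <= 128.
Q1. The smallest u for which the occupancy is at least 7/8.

Answer: u = 41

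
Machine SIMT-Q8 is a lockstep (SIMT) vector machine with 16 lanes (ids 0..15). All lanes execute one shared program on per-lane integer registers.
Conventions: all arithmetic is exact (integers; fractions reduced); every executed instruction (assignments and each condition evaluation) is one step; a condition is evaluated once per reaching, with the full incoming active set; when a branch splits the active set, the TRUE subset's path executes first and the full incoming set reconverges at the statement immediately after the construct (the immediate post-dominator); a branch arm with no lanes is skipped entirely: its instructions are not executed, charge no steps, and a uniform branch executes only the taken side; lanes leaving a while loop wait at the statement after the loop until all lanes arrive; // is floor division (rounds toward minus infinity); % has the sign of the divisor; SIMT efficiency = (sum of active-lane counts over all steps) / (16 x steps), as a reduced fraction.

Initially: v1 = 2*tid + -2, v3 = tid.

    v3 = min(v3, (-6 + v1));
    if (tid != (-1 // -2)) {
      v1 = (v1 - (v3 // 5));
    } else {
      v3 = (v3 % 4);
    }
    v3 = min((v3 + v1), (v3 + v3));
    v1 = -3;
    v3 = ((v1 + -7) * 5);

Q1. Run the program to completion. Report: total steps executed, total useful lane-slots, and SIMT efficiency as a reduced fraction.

Answer: 7 steps, 96 useful, 6/7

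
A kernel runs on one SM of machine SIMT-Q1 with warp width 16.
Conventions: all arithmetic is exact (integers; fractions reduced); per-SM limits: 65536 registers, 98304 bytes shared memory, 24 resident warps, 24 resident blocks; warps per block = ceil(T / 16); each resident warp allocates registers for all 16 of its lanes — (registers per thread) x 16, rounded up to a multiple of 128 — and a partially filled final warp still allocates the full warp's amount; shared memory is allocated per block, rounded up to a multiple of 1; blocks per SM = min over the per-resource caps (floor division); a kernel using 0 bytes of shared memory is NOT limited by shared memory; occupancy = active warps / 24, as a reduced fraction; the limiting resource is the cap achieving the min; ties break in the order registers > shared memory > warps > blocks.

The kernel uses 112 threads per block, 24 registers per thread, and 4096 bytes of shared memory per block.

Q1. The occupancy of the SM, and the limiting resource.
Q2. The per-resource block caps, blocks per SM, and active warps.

Answer: occupancy 7/8, limited by warps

registers: 24 blocks
shared memory: 24 blocks
warps: 3 blocks
blocks: 24 blocks

Answer: 3 blocks, 21 active warps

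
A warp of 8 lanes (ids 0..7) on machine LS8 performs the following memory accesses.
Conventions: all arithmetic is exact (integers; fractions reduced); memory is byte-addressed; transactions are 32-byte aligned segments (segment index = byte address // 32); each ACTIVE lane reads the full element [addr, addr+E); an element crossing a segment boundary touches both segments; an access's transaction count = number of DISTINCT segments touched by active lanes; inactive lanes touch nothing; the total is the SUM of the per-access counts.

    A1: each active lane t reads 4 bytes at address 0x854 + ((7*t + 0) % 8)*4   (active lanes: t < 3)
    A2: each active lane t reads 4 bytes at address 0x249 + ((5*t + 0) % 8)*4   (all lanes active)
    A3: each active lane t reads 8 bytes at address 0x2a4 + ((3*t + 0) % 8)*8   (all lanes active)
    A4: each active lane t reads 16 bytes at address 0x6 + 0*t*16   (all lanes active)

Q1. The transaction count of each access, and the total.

A1: 2 transactions
A2: 2 transactions
A3: 3 transactions
A4: 1 transaction

Answer: 2,2,3,1; total 8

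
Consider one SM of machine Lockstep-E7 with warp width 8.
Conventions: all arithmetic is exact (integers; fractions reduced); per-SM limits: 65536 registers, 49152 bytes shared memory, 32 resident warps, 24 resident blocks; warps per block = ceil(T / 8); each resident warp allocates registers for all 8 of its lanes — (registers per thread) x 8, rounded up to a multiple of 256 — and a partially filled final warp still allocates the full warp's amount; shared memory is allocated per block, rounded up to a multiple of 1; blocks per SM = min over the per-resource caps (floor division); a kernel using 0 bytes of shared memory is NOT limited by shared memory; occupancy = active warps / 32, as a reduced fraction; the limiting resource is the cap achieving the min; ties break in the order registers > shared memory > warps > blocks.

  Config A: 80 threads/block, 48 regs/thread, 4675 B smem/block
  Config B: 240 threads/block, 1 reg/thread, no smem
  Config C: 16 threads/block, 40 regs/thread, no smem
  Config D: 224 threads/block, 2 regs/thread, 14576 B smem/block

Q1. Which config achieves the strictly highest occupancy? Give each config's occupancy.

occupancies: A 15/16, B 15/16, C 1, D 7/8

Answer: C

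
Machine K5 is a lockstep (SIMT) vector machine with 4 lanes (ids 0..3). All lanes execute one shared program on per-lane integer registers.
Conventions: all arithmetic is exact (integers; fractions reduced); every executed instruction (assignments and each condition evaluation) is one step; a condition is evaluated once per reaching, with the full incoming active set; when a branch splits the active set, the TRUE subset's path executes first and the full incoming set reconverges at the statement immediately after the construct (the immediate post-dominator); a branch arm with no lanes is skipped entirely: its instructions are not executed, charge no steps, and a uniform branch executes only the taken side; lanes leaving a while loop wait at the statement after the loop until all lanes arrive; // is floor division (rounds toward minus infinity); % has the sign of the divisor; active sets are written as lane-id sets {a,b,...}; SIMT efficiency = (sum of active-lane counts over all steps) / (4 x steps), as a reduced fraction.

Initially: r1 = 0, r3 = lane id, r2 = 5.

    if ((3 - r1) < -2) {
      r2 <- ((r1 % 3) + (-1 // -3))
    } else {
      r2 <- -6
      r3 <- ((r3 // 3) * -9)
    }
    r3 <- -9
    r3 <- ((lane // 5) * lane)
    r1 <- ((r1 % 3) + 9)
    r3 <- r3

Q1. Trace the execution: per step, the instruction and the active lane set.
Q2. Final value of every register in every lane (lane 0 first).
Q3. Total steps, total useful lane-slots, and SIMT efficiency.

step 0: eval ((3 - r1) < -2)         {0,1,2,3}
step 1: r2 <- -6                     {0,1,2,3}
step 2: r3 <- ((r3 // 3) * -9)       {0,1,2,3}
step 3: r3 <- -9                     {0,1,2,3}
step 4: r3 <- ((lane // 5) * lane)   {0,1,2,3}
step 5: r1 <- ((r1 % 3) + 9)         {0,1,2,3}
step 6: r3 <- r3                     {0,1,2,3}

Answer: 7 steps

r1: 9,9,9,9
r3: 0,0,0,0
r2: -6,-6,-6,-6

steps = 7; useful = 28; efficiency = 28/28 = 1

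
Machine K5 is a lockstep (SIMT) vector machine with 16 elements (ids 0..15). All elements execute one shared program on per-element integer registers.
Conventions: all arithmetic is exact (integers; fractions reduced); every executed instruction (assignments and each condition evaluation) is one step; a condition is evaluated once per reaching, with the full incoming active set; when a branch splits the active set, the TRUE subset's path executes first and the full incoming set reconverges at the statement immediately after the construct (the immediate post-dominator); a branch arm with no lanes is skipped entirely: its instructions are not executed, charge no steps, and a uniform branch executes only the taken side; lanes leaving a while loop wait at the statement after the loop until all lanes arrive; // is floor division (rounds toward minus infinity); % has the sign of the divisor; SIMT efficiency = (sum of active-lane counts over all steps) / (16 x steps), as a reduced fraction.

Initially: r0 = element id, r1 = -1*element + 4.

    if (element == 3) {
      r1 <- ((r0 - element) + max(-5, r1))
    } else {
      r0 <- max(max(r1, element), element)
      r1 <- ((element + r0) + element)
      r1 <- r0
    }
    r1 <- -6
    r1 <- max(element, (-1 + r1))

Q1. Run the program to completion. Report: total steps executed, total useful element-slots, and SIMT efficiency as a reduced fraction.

Answer: 7 steps, 94 useful, 47/56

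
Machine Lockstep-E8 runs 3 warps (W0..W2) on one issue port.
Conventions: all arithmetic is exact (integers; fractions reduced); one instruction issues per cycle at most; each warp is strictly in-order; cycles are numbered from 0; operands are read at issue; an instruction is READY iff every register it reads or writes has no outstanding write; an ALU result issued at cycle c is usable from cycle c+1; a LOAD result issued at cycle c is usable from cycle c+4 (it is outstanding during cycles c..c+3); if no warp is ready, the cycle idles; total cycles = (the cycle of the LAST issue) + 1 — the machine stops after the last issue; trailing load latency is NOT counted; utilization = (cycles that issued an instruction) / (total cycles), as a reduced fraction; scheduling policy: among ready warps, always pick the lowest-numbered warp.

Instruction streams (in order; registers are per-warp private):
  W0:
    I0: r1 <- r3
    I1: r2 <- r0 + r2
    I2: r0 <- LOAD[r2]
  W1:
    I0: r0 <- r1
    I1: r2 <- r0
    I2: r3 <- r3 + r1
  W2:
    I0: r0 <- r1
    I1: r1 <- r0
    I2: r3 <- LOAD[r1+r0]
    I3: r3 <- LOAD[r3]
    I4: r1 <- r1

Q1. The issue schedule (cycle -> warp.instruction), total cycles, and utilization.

cycle 0: W0.I0
cycle 1: W0.I1
cycle 2: W0.I2
cycle 3: W1.I0
cycle 4: W1.I1
cycle 5: W1.I2
cycle 6: W2.I0
cycle 7: W2.I1
cycle 8: W2.I2
cycle 9: idle
cycle 10: idle
cycle 11: idle
cycle 12: W2.I3
cycle 13: W2.I4

Answer: 14 cycles, utilization 11/14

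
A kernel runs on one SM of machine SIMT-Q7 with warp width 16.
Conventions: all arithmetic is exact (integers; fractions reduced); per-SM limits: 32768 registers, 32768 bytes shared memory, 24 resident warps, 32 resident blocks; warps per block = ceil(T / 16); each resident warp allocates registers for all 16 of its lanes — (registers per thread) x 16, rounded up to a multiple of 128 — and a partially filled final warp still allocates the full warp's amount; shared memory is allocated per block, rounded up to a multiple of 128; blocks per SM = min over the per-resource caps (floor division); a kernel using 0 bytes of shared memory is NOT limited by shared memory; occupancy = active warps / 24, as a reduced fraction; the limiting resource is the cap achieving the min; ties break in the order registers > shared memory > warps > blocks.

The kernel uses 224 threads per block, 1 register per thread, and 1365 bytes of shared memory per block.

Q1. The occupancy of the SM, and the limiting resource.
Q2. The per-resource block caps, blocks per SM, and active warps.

Answer: occupancy 7/12, limited by warps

registers: 18 blocks
shared memory: 23 blocks
warps: 1 block
blocks: 32 blocks

Answer: 1 block, 14 active warps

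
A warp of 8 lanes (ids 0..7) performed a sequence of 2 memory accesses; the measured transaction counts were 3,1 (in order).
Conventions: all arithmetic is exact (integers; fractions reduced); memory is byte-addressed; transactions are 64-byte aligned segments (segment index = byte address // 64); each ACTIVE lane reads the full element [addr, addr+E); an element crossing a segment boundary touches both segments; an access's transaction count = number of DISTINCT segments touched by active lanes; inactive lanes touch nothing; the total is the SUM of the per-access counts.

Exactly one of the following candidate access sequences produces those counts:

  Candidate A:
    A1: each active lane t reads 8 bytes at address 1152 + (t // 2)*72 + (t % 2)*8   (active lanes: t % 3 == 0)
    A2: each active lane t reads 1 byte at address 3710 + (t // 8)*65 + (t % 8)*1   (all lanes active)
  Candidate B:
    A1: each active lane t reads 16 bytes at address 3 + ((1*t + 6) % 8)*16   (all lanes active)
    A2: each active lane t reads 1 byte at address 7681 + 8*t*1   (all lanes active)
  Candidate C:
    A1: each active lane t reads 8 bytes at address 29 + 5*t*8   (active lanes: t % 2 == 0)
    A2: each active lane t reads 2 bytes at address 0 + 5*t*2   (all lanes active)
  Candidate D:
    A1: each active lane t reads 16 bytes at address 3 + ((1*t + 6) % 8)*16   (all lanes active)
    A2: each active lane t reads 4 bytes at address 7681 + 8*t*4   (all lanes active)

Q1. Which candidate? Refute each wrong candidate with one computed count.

A: A2 gives 2 transactions, not 1
C: A1 gives 5 transactions, not 3
D: A2 gives 4 transactions, not 1
B: all counts match (3,1)

Answer: B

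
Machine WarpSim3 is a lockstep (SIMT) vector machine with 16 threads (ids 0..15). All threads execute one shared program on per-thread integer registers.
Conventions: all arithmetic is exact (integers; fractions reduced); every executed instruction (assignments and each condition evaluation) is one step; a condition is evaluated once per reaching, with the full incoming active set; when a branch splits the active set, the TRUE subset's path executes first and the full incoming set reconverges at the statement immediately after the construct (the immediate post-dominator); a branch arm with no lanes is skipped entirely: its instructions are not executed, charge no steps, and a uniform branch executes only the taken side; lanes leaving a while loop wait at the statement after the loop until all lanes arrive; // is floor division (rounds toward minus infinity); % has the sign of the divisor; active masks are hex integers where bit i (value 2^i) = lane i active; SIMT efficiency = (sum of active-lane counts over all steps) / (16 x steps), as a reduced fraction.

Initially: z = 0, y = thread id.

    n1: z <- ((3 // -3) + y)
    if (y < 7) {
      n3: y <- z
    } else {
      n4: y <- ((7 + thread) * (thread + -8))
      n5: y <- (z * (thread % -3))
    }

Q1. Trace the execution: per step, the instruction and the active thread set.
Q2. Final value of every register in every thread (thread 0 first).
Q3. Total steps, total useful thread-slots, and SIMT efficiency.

step 0: z <- ((3 // -3) + y)         0xffff
step 1: eval (y < 7)                 0xffff
step 2: y <- z                       0x007f
step 3: y <- ((7 + thread) * (thread + -8)) 0xff80
step 4: y <- (z * (thread % -3))     0xff80

Answer: 5 steps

z: -1,0,1,2,3,4,5,6,7,8,9,10,11,12,13,14
y: -1,0,1,2,3,4,5,-12,-7,0,-18,-10,0,-24,-13,0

steps = 5; useful = 57; efficiency = 57/80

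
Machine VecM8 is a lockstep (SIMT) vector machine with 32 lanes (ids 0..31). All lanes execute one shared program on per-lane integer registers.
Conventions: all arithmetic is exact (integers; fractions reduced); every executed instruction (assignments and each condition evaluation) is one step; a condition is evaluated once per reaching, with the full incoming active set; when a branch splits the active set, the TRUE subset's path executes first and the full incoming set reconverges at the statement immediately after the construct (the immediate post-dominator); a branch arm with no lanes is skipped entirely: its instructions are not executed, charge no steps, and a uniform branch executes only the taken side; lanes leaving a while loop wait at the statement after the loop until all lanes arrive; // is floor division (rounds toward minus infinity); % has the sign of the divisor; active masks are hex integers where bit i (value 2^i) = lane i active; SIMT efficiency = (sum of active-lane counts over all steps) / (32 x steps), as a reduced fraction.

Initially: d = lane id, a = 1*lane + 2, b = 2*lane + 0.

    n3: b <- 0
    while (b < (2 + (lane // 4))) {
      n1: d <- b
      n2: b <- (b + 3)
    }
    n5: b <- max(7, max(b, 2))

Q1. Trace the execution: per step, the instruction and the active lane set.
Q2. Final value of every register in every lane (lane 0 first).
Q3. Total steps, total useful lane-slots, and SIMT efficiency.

step 0: b <- 0                       0xffffffff
step 1: eval (b < (2 + (lane // 4))) 0xffffffff
step 2: d <- b                       0xffffffff
step 3: b <- (b + 3)                 0xffffffff
step 4: eval (b < (2 + (lane // 4))) 0xffffffff
step 5: d <- b                       0xffffff00
step 6: b <- (b + 3)                 0xffffff00
step 7: eval (b < (2 + (lane // 4))) 0xffffff00
step 8: d <- b                       0xfff00000
step 9: b <- (b + 3)                 0xfff00000
step 10: eval (b < (2 + (lane // 4))) 0xfff00000
step 11: b <- max(7, max(b, 2))       0xffffffff

Answer: 12 steps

d: 0,0,0,0,0,0,0,0,3,3,3,3,3,3,3,3,3,3,3,3,6,6,6,6,6,6,6,6,6,6,6,6
a: 2,3,4,5,6,7,8,9,10,11,12,13,14,15,16,17,18,19,20,21,22,23,24,25,26,27,28,29,30,31,32,33
b: 7,7,7,7,7,7,7,7,7,7,7,7,7,7,7,7,7,7,7,7,9,9,9,9,9,9,9,9,9,9,9,9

steps = 12; useful = 300; efficiency = 300/384 = 25/32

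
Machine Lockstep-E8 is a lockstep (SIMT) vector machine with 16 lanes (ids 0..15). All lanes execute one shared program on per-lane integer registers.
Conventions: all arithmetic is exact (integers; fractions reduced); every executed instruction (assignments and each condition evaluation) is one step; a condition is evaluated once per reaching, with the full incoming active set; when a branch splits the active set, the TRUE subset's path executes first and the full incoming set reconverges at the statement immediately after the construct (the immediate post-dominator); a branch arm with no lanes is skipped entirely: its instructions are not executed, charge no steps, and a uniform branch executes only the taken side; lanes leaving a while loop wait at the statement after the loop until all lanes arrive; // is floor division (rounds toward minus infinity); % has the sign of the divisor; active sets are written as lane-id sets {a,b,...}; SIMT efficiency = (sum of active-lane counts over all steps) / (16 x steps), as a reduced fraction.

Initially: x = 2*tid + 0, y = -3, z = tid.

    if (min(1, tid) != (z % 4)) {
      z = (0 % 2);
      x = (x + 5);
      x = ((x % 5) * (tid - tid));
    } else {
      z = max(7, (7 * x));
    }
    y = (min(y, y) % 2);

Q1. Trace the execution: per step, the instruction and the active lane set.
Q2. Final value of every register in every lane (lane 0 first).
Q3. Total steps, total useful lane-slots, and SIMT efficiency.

step 0: eval (min(1, tid) != (z % 4)) {0,1,2,3,4,5,6,7,8,9,10,11,12,13,14,15}
step 1: z <- (0 % 2)                 {2,3,4,6,7,8,10,11,12,14,15}
step 2: x <- (x + 5)                 {2,3,4,6,7,8,10,11,12,14,15}
step 3: x <- ((x % 5) * (tid - tid)) {2,3,4,6,7,8,10,11,12,14,15}
step 4: z <- max(7, (7 * x))         {0,1,5,9,13}
step 5: y <- (min(y, y) % 2)         {0,1,2,3,4,5,6,7,8,9,10,11,12,13,14,15}

Answer: 6 steps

x: 0,2,0,0,0,10,0,0,0,18,0,0,0,26,0,0
y: 1,1,1,1,1,1,1,1,1,1,1,1,1,1,1,1
z: 7,14,0,0,0,70,0,0,0,126,0,0,0,182,0,0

steps = 6; useful = 70; efficiency = 70/96 = 35/48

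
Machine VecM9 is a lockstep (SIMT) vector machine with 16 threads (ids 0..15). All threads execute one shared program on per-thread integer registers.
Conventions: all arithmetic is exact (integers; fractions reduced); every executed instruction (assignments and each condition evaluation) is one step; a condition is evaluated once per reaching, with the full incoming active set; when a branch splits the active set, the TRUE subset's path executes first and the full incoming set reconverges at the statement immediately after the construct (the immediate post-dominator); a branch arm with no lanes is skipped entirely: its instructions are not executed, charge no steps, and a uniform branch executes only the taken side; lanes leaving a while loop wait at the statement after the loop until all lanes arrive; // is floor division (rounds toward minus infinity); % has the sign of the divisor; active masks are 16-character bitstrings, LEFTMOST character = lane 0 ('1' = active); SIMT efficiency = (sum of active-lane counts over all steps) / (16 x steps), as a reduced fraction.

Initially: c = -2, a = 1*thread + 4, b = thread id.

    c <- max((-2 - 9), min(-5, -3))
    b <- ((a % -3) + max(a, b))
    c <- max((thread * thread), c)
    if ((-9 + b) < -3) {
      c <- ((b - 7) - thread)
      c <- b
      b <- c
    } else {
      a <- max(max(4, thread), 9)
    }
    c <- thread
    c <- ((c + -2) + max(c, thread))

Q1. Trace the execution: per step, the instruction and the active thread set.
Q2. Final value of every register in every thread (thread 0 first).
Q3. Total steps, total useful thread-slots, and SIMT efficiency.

step 0: c <- max((-2 - 9), min(-5, -3)) 1111111111111111
step 1: b <- ((a % -3) + max(a, b))  1111111111111111
step 2: c <- max((thread * thread), c) 1111111111111111
step 3: eval ((-9 + b) < -3)         1111111111111111
step 4: c <- ((b - 7) - thread)      1101000000000000
step 5: c <- b                       1101000000000000
step 6: b <- c                       1101000000000000
step 7: a <- max(max(4, thread), 9)  0010111111111111
step 8: c <- thread                  1111111111111111
step 9: c <- ((c + -2) + max(c, thread)) 1111111111111111

Answer: 10 steps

c: -2,0,2,4,6,8,10,12,14,16,18,20,22,24,26,28
a: 4,5,9,7,9,9,9,9,9,9,10,11,12,13,14,15
b: 2,4,6,5,7,9,8,10,12,11,13,15,14,16,18,17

steps = 10; useful = 118; efficiency = 118/160 = 59/80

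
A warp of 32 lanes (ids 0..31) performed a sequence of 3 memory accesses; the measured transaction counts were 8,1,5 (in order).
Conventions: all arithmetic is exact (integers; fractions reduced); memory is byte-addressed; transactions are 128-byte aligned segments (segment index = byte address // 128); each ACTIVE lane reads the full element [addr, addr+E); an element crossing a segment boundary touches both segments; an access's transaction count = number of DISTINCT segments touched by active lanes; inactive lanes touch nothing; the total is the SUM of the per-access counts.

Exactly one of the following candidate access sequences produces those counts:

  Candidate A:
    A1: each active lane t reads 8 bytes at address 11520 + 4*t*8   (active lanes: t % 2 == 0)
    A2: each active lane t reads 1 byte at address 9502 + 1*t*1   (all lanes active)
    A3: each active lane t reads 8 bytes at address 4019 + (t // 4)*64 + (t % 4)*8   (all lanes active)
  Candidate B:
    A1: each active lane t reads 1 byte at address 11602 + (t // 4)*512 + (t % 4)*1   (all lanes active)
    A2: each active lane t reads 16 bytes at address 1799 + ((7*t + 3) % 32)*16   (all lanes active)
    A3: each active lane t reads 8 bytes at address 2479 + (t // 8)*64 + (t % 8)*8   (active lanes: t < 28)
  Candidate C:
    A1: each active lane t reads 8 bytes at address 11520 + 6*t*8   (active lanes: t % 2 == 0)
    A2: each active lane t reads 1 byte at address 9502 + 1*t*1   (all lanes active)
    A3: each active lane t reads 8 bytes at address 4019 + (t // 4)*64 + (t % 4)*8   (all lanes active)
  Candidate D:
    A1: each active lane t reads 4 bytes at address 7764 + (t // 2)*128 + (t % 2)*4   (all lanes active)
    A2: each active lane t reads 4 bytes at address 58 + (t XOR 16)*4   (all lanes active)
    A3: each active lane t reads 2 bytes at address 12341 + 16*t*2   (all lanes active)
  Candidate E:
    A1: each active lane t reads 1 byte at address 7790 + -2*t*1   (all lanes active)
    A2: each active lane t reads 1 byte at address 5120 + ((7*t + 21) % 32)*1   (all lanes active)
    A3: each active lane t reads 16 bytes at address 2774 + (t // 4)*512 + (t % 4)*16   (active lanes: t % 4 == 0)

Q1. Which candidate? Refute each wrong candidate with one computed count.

B: A2 gives 5 transactions, not 1
C: A1 gives 12 transactions, not 8
D: A1 gives 16 transactions, not 8
E: A1 gives 1 transaction, not 8
A: all counts match (8,1,5)

Answer: A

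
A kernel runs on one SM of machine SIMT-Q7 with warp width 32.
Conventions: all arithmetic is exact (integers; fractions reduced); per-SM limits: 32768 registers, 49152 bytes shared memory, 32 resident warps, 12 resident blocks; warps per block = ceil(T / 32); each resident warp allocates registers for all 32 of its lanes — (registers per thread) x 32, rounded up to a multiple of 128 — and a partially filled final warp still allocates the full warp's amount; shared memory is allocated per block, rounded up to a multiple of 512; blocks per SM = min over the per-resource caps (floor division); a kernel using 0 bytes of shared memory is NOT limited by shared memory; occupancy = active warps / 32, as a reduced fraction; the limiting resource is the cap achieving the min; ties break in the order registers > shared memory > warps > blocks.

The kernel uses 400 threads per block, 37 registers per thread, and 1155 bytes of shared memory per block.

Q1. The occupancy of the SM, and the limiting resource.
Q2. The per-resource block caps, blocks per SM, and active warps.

Answer: occupancy 13/32, limited by registers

registers: 1 block
shared memory: 32 blocks
warps: 2 blocks
blocks: 12 blocks

Answer: 1 block, 13 active warps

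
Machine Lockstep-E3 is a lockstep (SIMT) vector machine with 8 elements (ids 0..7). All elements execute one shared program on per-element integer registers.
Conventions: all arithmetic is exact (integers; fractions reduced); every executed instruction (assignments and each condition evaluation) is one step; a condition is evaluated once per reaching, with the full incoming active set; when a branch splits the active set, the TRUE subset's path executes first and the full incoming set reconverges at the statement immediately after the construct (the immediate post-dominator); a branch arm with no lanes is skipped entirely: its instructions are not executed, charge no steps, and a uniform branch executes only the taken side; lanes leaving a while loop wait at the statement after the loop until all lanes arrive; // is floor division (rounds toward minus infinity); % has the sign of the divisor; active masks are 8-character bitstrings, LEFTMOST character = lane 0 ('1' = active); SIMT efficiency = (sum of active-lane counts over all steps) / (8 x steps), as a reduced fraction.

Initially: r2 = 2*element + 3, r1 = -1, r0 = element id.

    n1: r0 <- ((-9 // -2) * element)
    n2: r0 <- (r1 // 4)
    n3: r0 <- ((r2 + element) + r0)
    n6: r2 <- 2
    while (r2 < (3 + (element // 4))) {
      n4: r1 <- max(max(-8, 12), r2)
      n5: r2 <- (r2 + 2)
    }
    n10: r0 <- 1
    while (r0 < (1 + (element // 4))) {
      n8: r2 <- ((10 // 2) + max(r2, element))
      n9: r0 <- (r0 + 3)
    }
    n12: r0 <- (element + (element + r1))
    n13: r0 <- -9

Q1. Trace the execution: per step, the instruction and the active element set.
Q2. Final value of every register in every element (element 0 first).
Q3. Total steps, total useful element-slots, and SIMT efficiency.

step 0: r0 <- ((-9 // -2) * element) 11111111
step 1: r0 <- (r1 // 4)              11111111
step 2: r0 <- ((r2 + element) + r0)  11111111
step 3: r2 <- 2                      11111111
step 4: eval (r2 < (3 + (element // 4))) 11111111
step 5: r1 <- max(max(-8, 12), r2)   11111111
step 6: r2 <- (r2 + 2)               11111111
step 7: eval (r2 < (3 + (element // 4))) 11111111
step 8: r0 <- 1                      11111111
step 9: eval (r0 < (1 + (element // 4))) 11111111
step 10: r2 <- ((10 // 2) + max(r2, element)) 00001111
step 11: r0 <- (r0 + 3)               00001111
step 12: eval (r0 < (1 + (element // 4))) 00001111
step 13: r0 <- (element + (element + r1)) 11111111
step 14: r0 <- -9                     11111111

Answer: 15 steps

r2: 4,4,4,4,9,10,11,12
r1: 12,12,12,12,12,12,12,12
r0: -9,-9,-9,-9,-9,-9,-9,-9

steps = 15; useful = 108; efficiency = 108/120 = 9/10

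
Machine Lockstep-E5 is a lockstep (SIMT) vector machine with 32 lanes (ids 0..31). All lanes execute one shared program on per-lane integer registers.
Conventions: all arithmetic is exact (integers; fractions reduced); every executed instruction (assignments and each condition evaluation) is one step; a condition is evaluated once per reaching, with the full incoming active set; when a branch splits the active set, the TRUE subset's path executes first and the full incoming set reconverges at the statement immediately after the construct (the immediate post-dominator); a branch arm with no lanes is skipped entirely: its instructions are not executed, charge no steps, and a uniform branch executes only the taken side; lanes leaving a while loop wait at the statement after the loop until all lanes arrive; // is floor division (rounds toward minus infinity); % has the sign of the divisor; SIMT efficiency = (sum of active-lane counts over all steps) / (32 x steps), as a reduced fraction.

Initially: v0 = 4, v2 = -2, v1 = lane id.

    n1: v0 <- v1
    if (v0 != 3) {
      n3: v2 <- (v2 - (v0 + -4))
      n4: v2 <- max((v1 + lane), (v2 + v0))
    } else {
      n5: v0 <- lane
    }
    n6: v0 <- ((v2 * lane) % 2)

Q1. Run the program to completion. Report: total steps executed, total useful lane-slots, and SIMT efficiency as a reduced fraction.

Answer: 6 steps, 159 useful, 53/64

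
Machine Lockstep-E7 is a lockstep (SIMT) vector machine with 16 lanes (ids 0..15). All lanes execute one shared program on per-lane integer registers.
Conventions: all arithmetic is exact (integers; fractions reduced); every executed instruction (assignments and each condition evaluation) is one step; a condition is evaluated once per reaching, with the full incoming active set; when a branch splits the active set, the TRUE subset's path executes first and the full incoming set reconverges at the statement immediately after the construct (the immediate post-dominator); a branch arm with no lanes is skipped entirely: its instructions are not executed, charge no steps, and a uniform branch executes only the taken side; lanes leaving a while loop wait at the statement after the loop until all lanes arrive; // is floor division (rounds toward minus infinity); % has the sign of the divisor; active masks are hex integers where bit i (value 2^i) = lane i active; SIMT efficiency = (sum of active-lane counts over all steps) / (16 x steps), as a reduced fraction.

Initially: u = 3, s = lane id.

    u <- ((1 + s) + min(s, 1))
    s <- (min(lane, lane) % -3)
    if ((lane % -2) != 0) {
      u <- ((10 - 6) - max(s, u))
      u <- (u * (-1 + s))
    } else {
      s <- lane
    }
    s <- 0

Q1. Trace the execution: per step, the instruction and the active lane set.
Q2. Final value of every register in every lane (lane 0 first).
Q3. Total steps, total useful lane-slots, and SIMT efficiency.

step 0: u <- ((1 + s) + min(s, 1))   0xffff
step 1: s <- (min(lane, lane) % -3)  0xffff
step 2: eval ((lane % -2) != 0)      0xffff
step 3: u <- ((10 - 6) - max(s, u))  0xaaaa
step 4: u <- (u * (-1 + s))          0xaaaa
step 5: s <- lane                    0x5555
step 6: s <- 0                       0xffff

Answer: 7 steps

u: 1,-3,4,1,6,6,8,15,10,7,12,18,14,33,16,13
s: 0,0,0,0,0,0,0,0,0,0,0,0,0,0,0,0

steps = 7; useful = 88; efficiency = 88/112 = 11/14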